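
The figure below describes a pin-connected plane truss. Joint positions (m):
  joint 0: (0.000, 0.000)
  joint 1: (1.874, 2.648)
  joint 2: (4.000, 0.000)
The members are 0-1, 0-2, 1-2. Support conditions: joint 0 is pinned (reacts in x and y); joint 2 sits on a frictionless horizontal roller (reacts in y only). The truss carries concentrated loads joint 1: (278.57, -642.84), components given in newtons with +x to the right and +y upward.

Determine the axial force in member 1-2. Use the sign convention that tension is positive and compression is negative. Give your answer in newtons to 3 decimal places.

-622.722

N=3 nodes, M=3 members, R=3 reactions → 2N=6, M+R=6
member 0 (0-1): L=3.2440, (cx,cy)=(0.5777,0.8163)
member 1 (0-2): L=4.0000, (cx,cy)=(1.0000,0.0000)
member 2 (1-2): L=3.3958, (cx,cy)=(0.6261,-0.7798)
solve A·x = −loads:
  F[0-1] = -192.6529 N (compression)
  F[0-2] = +389.8608 N (tension)
  F[1-2] = -622.7224 N (compression)
  Rx@0 = -278.5700 N
  Ry@0 = +157.2561 N
  Ry@2 = +485.5839 N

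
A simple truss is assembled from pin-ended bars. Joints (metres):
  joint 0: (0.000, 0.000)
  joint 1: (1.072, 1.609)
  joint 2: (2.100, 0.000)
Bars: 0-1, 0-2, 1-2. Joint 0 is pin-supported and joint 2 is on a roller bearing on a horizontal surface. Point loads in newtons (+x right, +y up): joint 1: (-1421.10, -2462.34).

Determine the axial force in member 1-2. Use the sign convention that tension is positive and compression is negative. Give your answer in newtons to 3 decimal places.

-199.519

N=3 nodes, M=3 members, R=3 reactions → 2N=6, M+R=6
member 0 (0-1): L=1.9334, (cx,cy)=(0.5545,0.8322)
member 1 (0-2): L=2.1000, (cx,cy)=(1.0000,0.0000)
member 2 (1-2): L=1.9094, (cx,cy)=(0.5384,-0.8427)
solve A·x = −loads:
  F[0-1] = -2756.7669 N (compression)
  F[0-2] = +107.4210 N (tension)
  F[1-2] = -199.5191 N (compression)
  Rx@0 = +1421.1000 N
  Ry@0 = +2294.2073 N
  Ry@2 = +168.1327 N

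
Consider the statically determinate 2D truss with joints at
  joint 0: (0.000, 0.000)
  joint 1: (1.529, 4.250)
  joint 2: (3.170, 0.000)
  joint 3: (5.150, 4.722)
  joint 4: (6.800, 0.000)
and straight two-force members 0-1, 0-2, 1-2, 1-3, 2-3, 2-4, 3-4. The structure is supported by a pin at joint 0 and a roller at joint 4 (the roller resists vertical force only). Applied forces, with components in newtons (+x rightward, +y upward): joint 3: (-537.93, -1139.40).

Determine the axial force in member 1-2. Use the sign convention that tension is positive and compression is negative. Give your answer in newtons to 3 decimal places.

N=5 nodes, M=7 members, R=3 reactions → 2N=10, M+R=10
member 0 (0-1): L=4.5167, (cx,cy)=(0.3385,0.9410)
member 1 (0-2): L=3.1700, (cx,cy)=(1.0000,0.0000)
member 2 (1-2): L=4.5558, (cx,cy)=(0.3602,-0.9329)
member 3 (1-3): L=3.6516, (cx,cy)=(0.9916,0.1293)
member 4 (2-3): L=5.1203, (cx,cy)=(0.3867,0.9222)
member 5 (2-4): L=3.6300, (cx,cy)=(1.0000,0.0000)
member 6 (3-4): L=5.0020, (cx,cy)=(0.3299,-0.9440)
solve A·x = −loads:
  F[0-1] = -690.8034 N (compression)
  F[0-2] = -304.0768 N (compression)
  F[1-2] = +632.2889 N (tension)
  F[1-3] = -465.5085 N (compression)
  F[2-3] = -639.6027 N (compression)
  F[2-4] = +171.0042 N (tension)
  F[3-4] = -518.3996 N (compression)
  Rx@0 = +537.9300 N
  Ry@0 = +650.0170 N
  Ry@4 = +489.3830 N

632.289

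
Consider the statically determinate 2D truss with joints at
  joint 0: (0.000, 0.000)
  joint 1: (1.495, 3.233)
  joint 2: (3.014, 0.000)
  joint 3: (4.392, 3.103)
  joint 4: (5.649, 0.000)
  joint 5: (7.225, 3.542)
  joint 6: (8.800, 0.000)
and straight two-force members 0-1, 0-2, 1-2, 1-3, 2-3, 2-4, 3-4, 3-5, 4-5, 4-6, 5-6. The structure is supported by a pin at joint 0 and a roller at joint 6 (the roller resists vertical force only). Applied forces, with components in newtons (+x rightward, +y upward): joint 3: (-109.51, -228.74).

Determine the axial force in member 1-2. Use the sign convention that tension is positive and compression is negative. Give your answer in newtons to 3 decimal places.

176.492

N=7 nodes, M=11 members, R=3 reactions → 2N=14, M+R=14
member 0 (0-1): L=3.5619, (cx,cy)=(0.4197,0.9077)
member 1 (0-2): L=3.0140, (cx,cy)=(1.0000,0.0000)
member 2 (1-2): L=3.5721, (cx,cy)=(0.4252,-0.9051)
member 3 (1-3): L=2.8999, (cx,cy)=(0.9990,-0.0448)
member 4 (2-3): L=3.3952, (cx,cy)=(0.4059,0.9139)
member 5 (2-4): L=2.6350, (cx,cy)=(1.0000,0.0000)
member 6 (3-4): L=3.3479, (cx,cy)=(0.3755,-0.9268)
member 7 (3-5): L=2.8668, (cx,cy)=(0.9882,0.1531)
member 8 (4-5): L=3.8768, (cx,cy)=(0.4065,0.9136)
member 9 (4-6): L=3.1510, (cx,cy)=(1.0000,0.0000)
member 10 (5-6): L=3.8764, (cx,cy)=(0.4063,-0.9137)
solve A·x = −loads:
  F[0-1] = -168.7785 N (compression)
  F[0-2] = -38.6708 N (compression)
  F[1-2] = +176.4923 N (tension)
  F[1-3] = -146.0383 N (compression)
  F[2-3] = -174.7824 N (compression)
  F[2-4] = +107.3196 N (tension)
  F[3-4] = -93.5793 N (compression)
  F[3-5] = -73.0463 N (compression)
  F[4-5] = +94.9312 N (tension)
  F[4-6] = +33.5932 N (tension)
  F[5-6] = -82.6795 N (compression)
  Rx@0 = +109.5100 N
  Ry@0 = +153.1927 N
  Ry@6 = +75.5473 N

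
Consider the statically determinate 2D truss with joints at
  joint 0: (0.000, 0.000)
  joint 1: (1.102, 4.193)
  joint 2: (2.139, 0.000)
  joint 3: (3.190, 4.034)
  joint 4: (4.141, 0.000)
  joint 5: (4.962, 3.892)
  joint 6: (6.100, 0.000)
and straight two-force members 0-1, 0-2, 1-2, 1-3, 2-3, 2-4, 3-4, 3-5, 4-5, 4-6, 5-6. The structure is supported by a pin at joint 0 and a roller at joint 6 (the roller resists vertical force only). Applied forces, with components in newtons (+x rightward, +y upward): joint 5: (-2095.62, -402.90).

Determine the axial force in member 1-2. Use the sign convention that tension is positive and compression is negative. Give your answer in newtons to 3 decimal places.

N=7 nodes, M=11 members, R=3 reactions → 2N=14, M+R=14
member 0 (0-1): L=4.3354, (cx,cy)=(0.2542,0.9672)
member 1 (0-2): L=2.1390, (cx,cy)=(1.0000,0.0000)
member 2 (1-2): L=4.3193, (cx,cy)=(0.2401,-0.9708)
member 3 (1-3): L=2.0940, (cx,cy)=(0.9971,-0.0759)
member 4 (2-3): L=4.1687, (cx,cy)=(0.2521,0.9677)
member 5 (2-4): L=2.0020, (cx,cy)=(1.0000,0.0000)
member 6 (3-4): L=4.1446, (cx,cy)=(0.2295,-0.9733)
member 7 (3-5): L=1.7777, (cx,cy)=(0.9968,-0.0799)
member 8 (4-5): L=3.9777, (cx,cy)=(0.2064,0.9785)
member 9 (4-6): L=1.9590, (cx,cy)=(1.0000,0.0000)
member 10 (5-6): L=4.0550, (cx,cy)=(0.2806,-0.9598)
solve A·x = −loads:
  F[0-1] = -1460.1982 N (compression)
  F[0-2] = -1724.4570 N (compression)
  F[1-2] = +1512.3857 N (tension)
  F[1-3] = -736.3877 N (compression)
  F[2-3] = -1517.1620 N (compression)
  F[2-4] = -978.8525 N (compression)
  F[3-4] = +1572.6060 N (tension)
  F[3-5] = -1482.3485 N (compression)
  F[4-5] = -1564.3320 N (compression)
  F[4-6] = -295.1251 N (compression)
  F[5-6] = +1051.6000 N (tension)
  Rx@0 = +2095.6200 N
  Ry@0 = +1412.2382 N
  Ry@6 = -1009.3382 N

1512.386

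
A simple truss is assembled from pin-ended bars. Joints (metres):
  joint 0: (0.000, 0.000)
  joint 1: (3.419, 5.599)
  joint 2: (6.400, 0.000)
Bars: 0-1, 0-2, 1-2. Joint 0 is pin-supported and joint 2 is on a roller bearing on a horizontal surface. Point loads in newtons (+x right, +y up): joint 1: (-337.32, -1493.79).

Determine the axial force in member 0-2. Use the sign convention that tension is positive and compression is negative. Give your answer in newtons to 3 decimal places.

267.757

N=3 nodes, M=3 members, R=3 reactions → 2N=6, M+R=6
member 0 (0-1): L=6.5604, (cx,cy)=(0.5212,0.8535)
member 1 (0-2): L=6.4000, (cx,cy)=(1.0000,0.0000)
member 2 (1-2): L=6.3431, (cx,cy)=(0.4700,-0.8827)
solve A·x = −loads:
  F[0-1] = -1161.0186 N (compression)
  F[0-2] = +267.7567 N (tension)
  F[1-2] = -569.7459 N (compression)
  Rx@0 = +337.3200 N
  Ry@0 = +990.8817 N
  Ry@2 = +502.9083 N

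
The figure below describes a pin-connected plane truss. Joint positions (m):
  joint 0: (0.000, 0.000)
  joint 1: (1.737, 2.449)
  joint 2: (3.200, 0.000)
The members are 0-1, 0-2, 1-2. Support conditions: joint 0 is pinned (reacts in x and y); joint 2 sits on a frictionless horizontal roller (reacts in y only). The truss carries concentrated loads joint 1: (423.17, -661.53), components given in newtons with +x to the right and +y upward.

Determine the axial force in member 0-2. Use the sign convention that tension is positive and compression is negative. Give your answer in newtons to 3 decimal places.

407.982

N=3 nodes, M=3 members, R=3 reactions → 2N=6, M+R=6
member 0 (0-1): L=3.0025, (cx,cy)=(0.5785,0.8157)
member 1 (0-2): L=3.2000, (cx,cy)=(1.0000,0.0000)
member 2 (1-2): L=2.8527, (cx,cy)=(0.5128,-0.8585)
solve A·x = −loads:
  F[0-1] = +26.2535 N (tension)
  F[0-2] = +407.9817 N (tension)
  F[1-2] = -795.5260 N (compression)
  Rx@0 = -423.1700 N
  Ry@0 = -21.4140 N
  Ry@2 = +682.9440 N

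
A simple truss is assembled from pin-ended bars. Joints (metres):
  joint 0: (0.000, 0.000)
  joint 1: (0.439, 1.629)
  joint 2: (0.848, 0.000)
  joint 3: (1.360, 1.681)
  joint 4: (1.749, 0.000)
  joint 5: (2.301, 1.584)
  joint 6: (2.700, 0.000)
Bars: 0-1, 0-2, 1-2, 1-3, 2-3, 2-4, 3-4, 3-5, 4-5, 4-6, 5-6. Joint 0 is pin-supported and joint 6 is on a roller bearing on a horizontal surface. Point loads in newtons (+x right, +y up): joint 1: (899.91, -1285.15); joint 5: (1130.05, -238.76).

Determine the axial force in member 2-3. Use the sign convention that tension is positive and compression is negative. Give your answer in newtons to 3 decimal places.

1472.886

N=7 nodes, M=11 members, R=3 reactions → 2N=14, M+R=14
member 0 (0-1): L=1.6871, (cx,cy)=(0.2602,0.9656)
member 1 (0-2): L=0.8480, (cx,cy)=(1.0000,0.0000)
member 2 (1-2): L=1.6796, (cx,cy)=(0.2435,-0.9699)
member 3 (1-3): L=0.9225, (cx,cy)=(0.9984,0.0564)
member 4 (2-3): L=1.7572, (cx,cy)=(0.2914,0.9566)
member 5 (2-4): L=0.9010, (cx,cy)=(1.0000,0.0000)
member 6 (3-4): L=1.7254, (cx,cy)=(0.2255,-0.9743)
member 7 (3-5): L=0.9460, (cx,cy)=(0.9947,-0.1025)
member 8 (4-5): L=1.6774, (cx,cy)=(0.3291,0.9443)
member 9 (4-6): L=0.9510, (cx,cy)=(1.0000,0.0000)
member 10 (5-6): L=1.6335, (cx,cy)=(0.2443,-0.9697)
solve A·x = −loads:
  F[0-1] = +97.7997 N (tension)
  F[0-2] = +2004.5118 N (tension)
  F[1-2] = -1452.7111 N (compression)
  F[1-3] = -521.5325 N (compression)
  F[2-3] = +1472.8857 N (tension)
  F[2-4] = +1221.6052 N (tension)
  F[3-4] = -1440.7178 N (compression)
  F[3-5] = +234.4936 N (tension)
  F[4-5] = +1486.4133 N (tension)
  F[4-6] = +407.6502 N (tension)
  F[5-6] = -1668.8936 N (compression)
  Rx@0 = -2029.9600 N
  Ry@0 = -94.4308 N
  Ry@6 = +1618.3408 N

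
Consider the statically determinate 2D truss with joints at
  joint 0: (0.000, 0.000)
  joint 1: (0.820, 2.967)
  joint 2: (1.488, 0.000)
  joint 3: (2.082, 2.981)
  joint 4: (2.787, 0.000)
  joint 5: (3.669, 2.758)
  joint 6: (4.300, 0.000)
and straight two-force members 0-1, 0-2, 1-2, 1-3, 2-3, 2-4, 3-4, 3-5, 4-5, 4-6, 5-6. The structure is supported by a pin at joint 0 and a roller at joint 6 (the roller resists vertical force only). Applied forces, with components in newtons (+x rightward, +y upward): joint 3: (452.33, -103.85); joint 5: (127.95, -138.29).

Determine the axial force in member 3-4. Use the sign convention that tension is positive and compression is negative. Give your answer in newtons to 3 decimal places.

N=7 nodes, M=11 members, R=3 reactions → 2N=14, M+R=14
member 0 (0-1): L=3.0782, (cx,cy)=(0.2664,0.9639)
member 1 (0-2): L=1.4880, (cx,cy)=(1.0000,0.0000)
member 2 (1-2): L=3.0413, (cx,cy)=(0.2196,-0.9756)
member 3 (1-3): L=1.2621, (cx,cy)=(0.9999,0.0111)
member 4 (2-3): L=3.0396, (cx,cy)=(0.1954,0.9807)
member 5 (2-4): L=1.2990, (cx,cy)=(1.0000,0.0000)
member 6 (3-4): L=3.0632, (cx,cy)=(0.2301,-0.9732)
member 7 (3-5): L=1.6026, (cx,cy)=(0.9903,-0.1391)
member 8 (4-5): L=2.8956, (cx,cy)=(0.3046,0.9525)
member 9 (4-6): L=1.5130, (cx,cy)=(1.0000,0.0000)
member 10 (5-6): L=2.8293, (cx,cy)=(0.2230,-0.9748)
solve A·x = −loads:
  F[0-1] = +333.8497 N (tension)
  F[0-2] = +491.3468 N (tension)
  F[1-2] = -328.0107 N (compression)
  F[1-3] = +160.9891 N (tension)
  F[2-3] = +326.2916 N (tension)
  F[2-4] = +355.5369 N (tension)
  F[3-4] = -418.4206 N (compression)
  F[3-5] = -132.5775 N (compression)
  F[4-5] = +427.5031 N (tension)
  F[4-6] = +129.0201 N (tension)
  F[5-6] = -578.4974 N (compression)
  Rx@0 = -580.2800 N
  Ry@0 = -321.7864 N
  Ry@6 = +563.9264 N

-418.421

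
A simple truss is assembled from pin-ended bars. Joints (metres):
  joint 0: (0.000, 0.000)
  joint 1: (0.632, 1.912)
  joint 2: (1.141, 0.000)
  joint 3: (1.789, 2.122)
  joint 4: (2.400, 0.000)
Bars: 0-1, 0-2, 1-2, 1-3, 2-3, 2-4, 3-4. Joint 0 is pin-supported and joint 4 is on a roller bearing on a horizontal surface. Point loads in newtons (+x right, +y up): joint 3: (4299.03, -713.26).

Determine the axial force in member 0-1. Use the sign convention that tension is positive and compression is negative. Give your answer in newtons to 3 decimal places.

N=5 nodes, M=7 members, R=3 reactions → 2N=10, M+R=10
member 0 (0-1): L=2.0137, (cx,cy)=(0.3138,0.9495)
member 1 (0-2): L=1.1410, (cx,cy)=(1.0000,0.0000)
member 2 (1-2): L=1.9786, (cx,cy)=(0.2573,-0.9663)
member 3 (1-3): L=1.1759, (cx,cy)=(0.9839,0.1786)
member 4 (2-3): L=2.2187, (cx,cy)=(0.2921,0.9564)
member 5 (2-4): L=1.2590, (cx,cy)=(1.0000,0.0000)
member 6 (3-4): L=2.2082, (cx,cy)=(0.2767,-0.9610)
solve A·x = −loads:
  F[0-1] = +3812.0809 N (tension)
  F[0-2] = +3102.6345 N (tension)
  F[1-2] = -3358.5410 N (compression)
  F[1-3] = +2094.0560 N (tension)
  F[2-3] = +3393.4586 N (tension)
  F[2-4] = +1247.5500 N (tension)
  F[3-4] = -4508.7662 N (compression)
  Rx@0 = -4299.0300 N
  Ry@0 = -3619.4749 N
  Ry@4 = +4332.7349 N

3812.081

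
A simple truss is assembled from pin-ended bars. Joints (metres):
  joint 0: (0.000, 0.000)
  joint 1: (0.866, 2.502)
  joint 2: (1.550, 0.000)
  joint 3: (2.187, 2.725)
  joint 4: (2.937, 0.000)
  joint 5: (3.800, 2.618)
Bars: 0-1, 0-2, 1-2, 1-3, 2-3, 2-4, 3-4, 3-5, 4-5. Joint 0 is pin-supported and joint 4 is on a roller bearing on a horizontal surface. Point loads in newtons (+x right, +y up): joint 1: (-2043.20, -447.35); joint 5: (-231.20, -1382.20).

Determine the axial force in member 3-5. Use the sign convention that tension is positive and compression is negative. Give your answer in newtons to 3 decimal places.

N=6 nodes, M=9 members, R=3 reactions → 2N=12, M+R=12
member 0 (0-1): L=2.6476, (cx,cy)=(0.3271,0.9450)
member 1 (0-2): L=1.5500, (cx,cy)=(1.0000,0.0000)
member 2 (1-2): L=2.5938, (cx,cy)=(0.2637,-0.9646)
member 3 (1-3): L=1.3397, (cx,cy)=(0.9860,0.1665)
member 4 (2-3): L=2.7985, (cx,cy)=(0.2276,0.9737)
member 5 (2-4): L=1.3870, (cx,cy)=(1.0000,0.0000)
member 6 (3-4): L=2.8263, (cx,cy)=(0.2654,-0.9641)
member 7 (3-5): L=1.6165, (cx,cy)=(0.9978,-0.0662)
member 8 (4-5): L=2.7566, (cx,cy)=(0.3131,0.9497)
solve A·x = −loads:
  F[0-1] = -1964.0023 N (compression)
  F[0-2] = -1632.0050 N (compression)
  F[1-2] = +1630.2271 N (tension)
  F[1-3] = +984.6437 N (tension)
  F[2-3] = -1614.9161 N (compression)
  F[2-4] = -834.5115 N (compression)
  F[3-4] = +1445.8902 N (tension)
  F[3-5] = +220.1098 N (tension)
  F[4-5] = -1440.0205 N (compression)
  Rx@0 = +2274.4000 N
  Ry@0 = +1855.9725 N
  Ry@4 = -26.4225 N

220.110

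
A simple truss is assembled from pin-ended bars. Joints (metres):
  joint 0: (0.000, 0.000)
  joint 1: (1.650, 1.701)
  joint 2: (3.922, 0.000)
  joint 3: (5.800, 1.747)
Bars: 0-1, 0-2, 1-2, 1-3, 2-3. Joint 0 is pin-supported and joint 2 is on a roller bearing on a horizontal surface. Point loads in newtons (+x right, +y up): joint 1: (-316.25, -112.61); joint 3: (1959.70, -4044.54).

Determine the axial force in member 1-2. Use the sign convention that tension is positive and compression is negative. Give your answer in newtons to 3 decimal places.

N=4 nodes, M=5 members, R=3 reactions → 2N=8, M+R=8
member 0 (0-1): L=2.3698, (cx,cy)=(0.6963,0.7178)
member 1 (0-2): L=3.9220, (cx,cy)=(1.0000,0.0000)
member 2 (1-2): L=2.8382, (cx,cy)=(0.8005,-0.5993)
member 3 (1-3): L=4.1503, (cx,cy)=(0.9999,0.0111)
member 4 (2-3): L=2.5649, (cx,cy)=(0.7322,0.6811)
solve A·x = −loads:
  F[0-1] = +3632.2881 N (tension)
  F[0-2] = -885.5831 N (compression)
  F[1-2] = -4420.0774 N (compression)
  F[1-3] = +6383.9784 N (tension)
  F[2-3] = -6042.0564 N (compression)
  Rx@0 = -1643.4500 N
  Ry@0 = -2607.2032 N
  Ry@2 = +6764.3532 N

-4420.077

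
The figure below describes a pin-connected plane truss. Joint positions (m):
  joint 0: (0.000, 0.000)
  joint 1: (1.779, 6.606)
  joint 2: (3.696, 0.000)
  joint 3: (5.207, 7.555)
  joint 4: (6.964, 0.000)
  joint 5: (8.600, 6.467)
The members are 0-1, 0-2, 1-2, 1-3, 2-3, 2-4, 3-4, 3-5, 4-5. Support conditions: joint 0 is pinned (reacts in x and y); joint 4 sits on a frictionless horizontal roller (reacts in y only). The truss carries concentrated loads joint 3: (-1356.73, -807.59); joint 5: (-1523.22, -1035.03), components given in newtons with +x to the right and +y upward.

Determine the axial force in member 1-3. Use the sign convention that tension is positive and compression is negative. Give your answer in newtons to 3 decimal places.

N=6 nodes, M=9 members, R=3 reactions → 2N=12, M+R=12
member 0 (0-1): L=6.8414, (cx,cy)=(0.2600,0.9656)
member 1 (0-2): L=3.6960, (cx,cy)=(1.0000,0.0000)
member 2 (1-2): L=6.8785, (cx,cy)=(0.2787,-0.9604)
member 3 (1-3): L=3.5569, (cx,cy)=(0.9638,0.2668)
member 4 (2-3): L=7.7046, (cx,cy)=(0.1961,0.9806)
member 5 (2-4): L=3.2680, (cx,cy)=(1.0000,0.0000)
member 6 (3-4): L=7.7566, (cx,cy)=(0.2265,-0.9740)
member 7 (3-5): L=3.5632, (cx,cy)=(0.9522,-0.3053)
member 8 (4-5): L=6.6707, (cx,cy)=(0.2453,0.9695)
solve A·x = −loads:
  F[0-1] = -2948.4112 N (compression)
  F[0-2] = -2113.2558 N (compression)
  F[1-2] = +2539.4204 N (tension)
  F[1-3] = -1529.8699 N (compression)
  F[2-3] = -2487.1068 N (compression)
  F[2-4] = -917.7743 N (compression)
  F[3-4] = +2477.9262 N (tension)
  F[3-5] = -1225.2527 N (compression)
  F[4-5] = -1453.5477 N (compression)
  Rx@0 = +2879.9500 N
  Ry@0 = +2846.9824 N
  Ry@4 = -1004.3624 N

-1529.870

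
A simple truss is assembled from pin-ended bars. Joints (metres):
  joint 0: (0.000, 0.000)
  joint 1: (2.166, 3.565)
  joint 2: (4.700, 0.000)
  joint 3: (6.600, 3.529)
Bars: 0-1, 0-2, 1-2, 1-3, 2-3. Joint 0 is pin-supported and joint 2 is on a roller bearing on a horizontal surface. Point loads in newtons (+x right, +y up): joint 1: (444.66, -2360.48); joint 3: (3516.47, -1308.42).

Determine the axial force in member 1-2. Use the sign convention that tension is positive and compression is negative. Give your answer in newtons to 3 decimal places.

N=4 nodes, M=5 members, R=3 reactions → 2N=8, M+R=8
member 0 (0-1): L=4.1714, (cx,cy)=(0.5192,0.8546)
member 1 (0-2): L=4.7000, (cx,cy)=(1.0000,0.0000)
member 2 (1-2): L=4.3738, (cx,cy)=(0.5794,-0.8151)
member 3 (1-3): L=4.4341, (cx,cy)=(1.0000,-0.0081)
member 4 (2-3): L=4.0080, (cx,cy)=(0.4741,0.8805)
solve A·x = −loads:
  F[0-1] = +2613.9093 N (tension)
  F[0-2] = +2603.8652 N (tension)
  F[1-2] = -5678.6299 N (compression)
  F[1-3] = +4202.6863 N (tension)
  F[2-3] = -1447.2529 N (compression)
  Rx@0 = -3961.1300 N
  Ry@0 = -2233.9100 N
  Ry@2 = +5902.8100 N

-5678.630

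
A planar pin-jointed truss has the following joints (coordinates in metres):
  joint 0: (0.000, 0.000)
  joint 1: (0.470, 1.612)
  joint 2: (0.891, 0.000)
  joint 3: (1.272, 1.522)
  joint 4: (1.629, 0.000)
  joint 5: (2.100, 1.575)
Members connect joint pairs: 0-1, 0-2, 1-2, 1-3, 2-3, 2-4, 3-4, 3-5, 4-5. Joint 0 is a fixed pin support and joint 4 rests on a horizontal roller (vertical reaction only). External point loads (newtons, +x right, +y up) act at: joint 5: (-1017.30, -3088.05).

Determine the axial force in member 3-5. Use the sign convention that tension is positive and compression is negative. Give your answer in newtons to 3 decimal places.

N=6 nodes, M=9 members, R=3 reactions → 2N=12, M+R=12
member 0 (0-1): L=1.6791, (cx,cy)=(0.2799,0.9600)
member 1 (0-2): L=0.8910, (cx,cy)=(1.0000,0.0000)
member 2 (1-2): L=1.6661, (cx,cy)=(0.2527,-0.9675)
member 3 (1-3): L=0.8070, (cx,cy)=(0.9938,-0.1115)
member 4 (2-3): L=1.5690, (cx,cy)=(0.2428,0.9701)
member 5 (2-4): L=0.7380, (cx,cy)=(1.0000,0.0000)
member 6 (3-4): L=1.5633, (cx,cy)=(0.2284,-0.9736)
member 7 (3-5): L=0.8297, (cx,cy)=(0.9980,0.0639)
member 8 (4-5): L=1.6439, (cx,cy)=(0.2865,0.9581)
solve A·x = −loads:
  F[0-1] = -94.4929 N (compression)
  F[0-2] = -990.8506 N (compression)
  F[1-2] = +99.7496 N (tension)
  F[1-3] = -51.9794 N (compression)
  F[2-3] = -99.4905 N (compression)
  F[2-4] = -941.4850 N (compression)
  F[3-4] = +86.8887 N (tension)
  F[3-5] = -95.8528 N (compression)
  F[4-5] = -3216.7841 N (compression)
  Rx@0 = +1017.3000 N
  Ry@0 = +90.7157 N
  Ry@4 = +2997.3343 N

-95.853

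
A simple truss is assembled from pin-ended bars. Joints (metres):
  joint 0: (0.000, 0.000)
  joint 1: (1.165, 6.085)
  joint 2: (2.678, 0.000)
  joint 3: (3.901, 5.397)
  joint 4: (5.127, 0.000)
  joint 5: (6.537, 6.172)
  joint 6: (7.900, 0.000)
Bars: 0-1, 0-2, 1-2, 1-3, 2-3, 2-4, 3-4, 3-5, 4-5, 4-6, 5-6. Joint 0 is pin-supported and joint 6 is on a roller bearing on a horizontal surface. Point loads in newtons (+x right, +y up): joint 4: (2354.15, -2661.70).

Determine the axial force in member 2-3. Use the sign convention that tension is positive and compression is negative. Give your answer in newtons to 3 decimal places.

N=7 nodes, M=11 members, R=3 reactions → 2N=14, M+R=14
member 0 (0-1): L=6.1955, (cx,cy)=(0.1880,0.9822)
member 1 (0-2): L=2.6780, (cx,cy)=(1.0000,0.0000)
member 2 (1-2): L=6.2703, (cx,cy)=(0.2413,-0.9705)
member 3 (1-3): L=2.8212, (cx,cy)=(0.9698,-0.2439)
member 4 (2-3): L=5.5338, (cx,cy)=(0.2210,0.9753)
member 5 (2-4): L=2.4490, (cx,cy)=(1.0000,0.0000)
member 6 (3-4): L=5.5345, (cx,cy)=(0.2215,-0.9752)
member 7 (3-5): L=2.7476, (cx,cy)=(0.9594,0.2821)
member 8 (4-5): L=6.3310, (cx,cy)=(0.2227,0.9749)
member 9 (4-6): L=2.7730, (cx,cy)=(1.0000,0.0000)
member 10 (5-6): L=6.3207, (cx,cy)=(0.2156,-0.9765)
solve A·x = −loads:
  F[0-1] = -951.2594 N (compression)
  F[0-2] = +2533.0240 N (tension)
  F[1-2] = +1076.3884 N (tension)
  F[1-3] = -452.2580 N (compression)
  F[2-3] = -1071.0669 N (compression)
  F[2-4] = +3029.4635 N (tension)
  F[3-4] = +707.2531 N (tension)
  F[3-5] = -867.1969 N (compression)
  F[4-5] = +2022.8232 N (tension)
  F[4-6] = +381.4743 N (tension)
  F[5-6] = -1769.0298 N (compression)
  Rx@0 = -2354.1500 N
  Ry@0 = +934.2904 N
  Ry@6 = +1727.4096 N

-1071.067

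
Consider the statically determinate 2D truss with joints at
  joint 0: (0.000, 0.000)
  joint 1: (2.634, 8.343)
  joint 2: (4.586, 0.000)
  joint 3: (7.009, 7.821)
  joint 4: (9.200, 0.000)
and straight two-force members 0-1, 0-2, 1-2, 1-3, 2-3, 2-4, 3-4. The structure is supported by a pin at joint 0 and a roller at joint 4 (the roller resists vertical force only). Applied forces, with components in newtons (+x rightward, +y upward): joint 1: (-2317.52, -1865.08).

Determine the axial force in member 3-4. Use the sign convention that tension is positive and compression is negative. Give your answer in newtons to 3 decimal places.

1628.011

N=5 nodes, M=7 members, R=3 reactions → 2N=10, M+R=10
member 0 (0-1): L=8.7489, (cx,cy)=(0.3011,0.9536)
member 1 (0-2): L=4.5860, (cx,cy)=(1.0000,0.0000)
member 2 (1-2): L=8.5683, (cx,cy)=(0.2278,-0.9737)
member 3 (1-3): L=4.4060, (cx,cy)=(0.9930,-0.1185)
member 4 (2-3): L=8.1877, (cx,cy)=(0.2959,0.9552)
member 5 (2-4): L=4.6140, (cx,cy)=(1.0000,0.0000)
member 6 (3-4): L=8.1221, (cx,cy)=(0.2698,-0.9629)
solve A·x = −loads:
  F[0-1] = -3599.7538 N (compression)
  F[0-2] = -1233.7575 N (compression)
  F[1-2] = +1500.7067 N (tension)
  F[1-3] = +898.1981 N (tension)
  F[2-3] = -1529.7633 N (compression)
  F[2-4] = -439.1686 N (compression)
  F[3-4] = +1628.0107 N (tension)
  Rx@0 = +2317.5200 N
  Ry@0 = +3432.7375 N
  Ry@4 = -1567.6575 N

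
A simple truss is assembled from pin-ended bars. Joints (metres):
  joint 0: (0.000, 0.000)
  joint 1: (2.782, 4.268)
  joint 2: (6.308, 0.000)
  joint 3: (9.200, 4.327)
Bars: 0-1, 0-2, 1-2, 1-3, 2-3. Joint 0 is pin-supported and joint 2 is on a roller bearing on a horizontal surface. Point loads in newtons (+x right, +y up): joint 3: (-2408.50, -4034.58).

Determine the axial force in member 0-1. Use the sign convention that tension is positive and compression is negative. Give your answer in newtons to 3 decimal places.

235.865

N=4 nodes, M=5 members, R=3 reactions → 2N=8, M+R=8
member 0 (0-1): L=5.0946, (cx,cy)=(0.5461,0.8377)
member 1 (0-2): L=6.3080, (cx,cy)=(1.0000,0.0000)
member 2 (1-2): L=5.5361, (cx,cy)=(0.6369,-0.7709)
member 3 (1-3): L=6.4183, (cx,cy)=(1.0000,0.0092)
member 4 (2-3): L=5.2045, (cx,cy)=(0.5557,0.8314)
solve A·x = −loads:
  F[0-1] = +235.8652 N (tension)
  F[0-2] = -2537.2975 N (compression)
  F[1-2] = -252.8476 N (compression)
  F[1-3] = +289.8508 N (tension)
  F[2-3] = -4855.9627 N (compression)
  Rx@0 = +2408.5000 N
  Ry@0 = -197.5945 N
  Ry@2 = +4232.1745 N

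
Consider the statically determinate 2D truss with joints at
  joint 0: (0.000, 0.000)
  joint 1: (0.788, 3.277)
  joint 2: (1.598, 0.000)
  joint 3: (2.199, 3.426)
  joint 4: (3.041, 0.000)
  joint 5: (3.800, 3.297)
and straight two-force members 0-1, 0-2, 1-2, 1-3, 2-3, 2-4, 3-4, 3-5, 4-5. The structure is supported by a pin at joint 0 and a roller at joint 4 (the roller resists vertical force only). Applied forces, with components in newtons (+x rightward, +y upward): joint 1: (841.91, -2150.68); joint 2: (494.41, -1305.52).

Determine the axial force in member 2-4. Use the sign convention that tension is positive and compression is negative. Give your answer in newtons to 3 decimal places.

528.542

N=6 nodes, M=9 members, R=3 reactions → 2N=12, M+R=12
member 0 (0-1): L=3.3704, (cx,cy)=(0.2338,0.9723)
member 1 (0-2): L=1.5980, (cx,cy)=(1.0000,0.0000)
member 2 (1-2): L=3.3756, (cx,cy)=(0.2400,-0.9708)
member 3 (1-3): L=1.4188, (cx,cy)=(0.9945,0.1050)
member 4 (2-3): L=3.4783, (cx,cy)=(0.1728,0.9850)
member 5 (2-4): L=1.4430, (cx,cy)=(1.0000,0.0000)
member 6 (3-4): L=3.5280, (cx,cy)=(0.2387,-0.9711)
member 7 (3-5): L=1.6062, (cx,cy)=(0.9968,-0.0803)
member 8 (4-5): L=3.3832, (cx,cy)=(0.2243,0.9745)
solve A·x = −loads:
  F[0-1] = -1342.8430 N (compression)
  F[0-2] = +1650.2758 N (tension)
  F[1-2] = -970.8764 N (compression)
  F[1-3] = -928.0299 N (compression)
  F[2-3] = +2282.3587 N (tension)
  F[2-4] = +528.5416 N (tension)
  F[3-4] = -2214.5711 N (compression)
  F[3-5] = -0.0000 N (tension)
  F[4-5] = +0.0000 N (tension)
  Rx@0 = -1336.3200 N
  Ry@0 = +1305.6259 N
  Ry@4 = +2150.5741 N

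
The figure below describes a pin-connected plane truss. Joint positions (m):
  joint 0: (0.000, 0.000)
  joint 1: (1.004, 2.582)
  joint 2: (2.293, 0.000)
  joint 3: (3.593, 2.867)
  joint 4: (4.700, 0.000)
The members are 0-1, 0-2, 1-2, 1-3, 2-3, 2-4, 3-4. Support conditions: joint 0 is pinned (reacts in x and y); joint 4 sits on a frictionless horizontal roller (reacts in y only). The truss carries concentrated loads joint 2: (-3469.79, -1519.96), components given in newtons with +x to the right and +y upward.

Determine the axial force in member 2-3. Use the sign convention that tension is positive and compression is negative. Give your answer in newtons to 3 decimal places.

893.421

N=5 nodes, M=7 members, R=3 reactions → 2N=10, M+R=10
member 0 (0-1): L=2.7703, (cx,cy)=(0.3624,0.9320)
member 1 (0-2): L=2.2930, (cx,cy)=(1.0000,0.0000)
member 2 (1-2): L=2.8859, (cx,cy)=(0.4467,-0.8947)
member 3 (1-3): L=2.6046, (cx,cy)=(0.9940,0.1094)
member 4 (2-3): L=3.1480, (cx,cy)=(0.4130,0.9107)
member 5 (2-4): L=2.4070, (cx,cy)=(1.0000,0.0000)
member 6 (3-4): L=3.0733, (cx,cy)=(0.3602,-0.9329)
solve A·x = −loads:
  F[0-1] = -835.1914 N (compression)
  F[0-2] = -3167.1071 N (compression)
  F[1-2] = +789.4006 N (tension)
  F[1-3] = -659.2342 N (compression)
  F[2-3] = +893.4205 N (tension)
  F[2-4] = +286.3244 N (tension)
  F[3-4] = -794.9042 N (compression)
  Rx@0 = +3469.7900 N
  Ry@0 = +778.4136 N
  Ry@4 = +741.5464 N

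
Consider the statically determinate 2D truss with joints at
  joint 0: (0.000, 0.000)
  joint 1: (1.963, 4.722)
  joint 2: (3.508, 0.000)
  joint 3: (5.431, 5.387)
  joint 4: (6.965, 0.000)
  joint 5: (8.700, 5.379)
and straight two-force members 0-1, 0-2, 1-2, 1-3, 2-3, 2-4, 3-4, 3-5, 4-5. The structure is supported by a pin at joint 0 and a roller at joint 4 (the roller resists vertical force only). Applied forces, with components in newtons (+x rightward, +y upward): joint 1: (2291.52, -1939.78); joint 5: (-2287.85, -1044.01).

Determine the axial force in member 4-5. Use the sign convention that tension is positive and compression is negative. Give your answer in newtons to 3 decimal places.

N=6 nodes, M=9 members, R=3 reactions → 2N=12, M+R=12
member 0 (0-1): L=5.1138, (cx,cy)=(0.3839,0.9234)
member 1 (0-2): L=3.5080, (cx,cy)=(1.0000,0.0000)
member 2 (1-2): L=4.9683, (cx,cy)=(0.3110,-0.9504)
member 3 (1-3): L=3.5312, (cx,cy)=(0.9821,0.1883)
member 4 (2-3): L=5.7199, (cx,cy)=(0.3362,0.9418)
member 5 (2-4): L=3.4570, (cx,cy)=(1.0000,0.0000)
member 6 (3-4): L=5.6012, (cx,cy)=(0.2739,-0.9618)
member 7 (3-5): L=3.2690, (cx,cy)=(1.0000,-0.0024)
member 8 (4-5): L=5.6519, (cx,cy)=(0.3070,0.9517)
solve A·x = −loads:
  F[0-1] = -1458.0345 N (compression)
  F[0-2] = +563.3591 N (tension)
  F[1-2] = -1128.8314 N (compression)
  F[1-3] = -2545.7267 N (compression)
  F[2-3] = +1139.1711 N (tension)
  F[2-4] = -170.6539 N (compression)
  F[3-4] = -612.0780 N (compression)
  F[3-5] = -1949.5708 N (compression)
  F[4-5] = -1101.9884 N (compression)
  Rx@0 = -3.6700 N
  Ry@0 = +1346.3331 N
  Ry@4 = +1637.4569 N

-1101.988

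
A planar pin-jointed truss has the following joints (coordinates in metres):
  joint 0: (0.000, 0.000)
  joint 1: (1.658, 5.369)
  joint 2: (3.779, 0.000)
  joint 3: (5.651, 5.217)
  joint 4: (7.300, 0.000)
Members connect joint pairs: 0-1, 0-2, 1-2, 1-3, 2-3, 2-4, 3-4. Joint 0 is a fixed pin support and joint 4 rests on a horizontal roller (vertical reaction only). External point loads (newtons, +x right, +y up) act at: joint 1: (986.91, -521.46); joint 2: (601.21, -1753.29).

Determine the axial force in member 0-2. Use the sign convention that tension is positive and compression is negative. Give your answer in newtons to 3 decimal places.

N=5 nodes, M=7 members, R=3 reactions → 2N=10, M+R=10
member 0 (0-1): L=5.6192, (cx,cy)=(0.2951,0.9555)
member 1 (0-2): L=3.7790, (cx,cy)=(1.0000,0.0000)
member 2 (1-2): L=5.7728, (cx,cy)=(0.3674,-0.9301)
member 3 (1-3): L=3.9959, (cx,cy)=(0.9993,-0.0380)
member 4 (2-3): L=5.5427, (cx,cy)=(0.3377,0.9412)
member 5 (2-4): L=3.5210, (cx,cy)=(1.0000,0.0000)
member 6 (3-4): L=5.4714, (cx,cy)=(0.3014,-0.9535)
solve A·x = −loads:
  F[0-1] = -547.1965 N (compression)
  F[0-2] = +1749.5764 N (tension)
  F[1-2] = +49.2199 N (tension)
  F[1-3] = -1167.2954 N (compression)
  F[2-3] = +1814.1121 N (tension)
  F[2-4] = +553.7490 N (tension)
  F[3-4] = -1837.3476 N (compression)
  Rx@0 = -1588.1200 N
  Ry@0 = +522.8345 N
  Ry@4 = +1751.9155 N

1749.576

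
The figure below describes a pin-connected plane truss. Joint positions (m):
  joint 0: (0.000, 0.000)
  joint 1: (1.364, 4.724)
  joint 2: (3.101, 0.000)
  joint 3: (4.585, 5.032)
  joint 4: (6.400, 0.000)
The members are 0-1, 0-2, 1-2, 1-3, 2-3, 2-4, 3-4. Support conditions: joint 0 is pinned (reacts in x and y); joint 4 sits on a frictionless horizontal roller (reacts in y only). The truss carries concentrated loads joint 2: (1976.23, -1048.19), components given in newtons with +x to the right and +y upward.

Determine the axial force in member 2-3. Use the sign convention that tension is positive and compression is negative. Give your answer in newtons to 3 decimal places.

N=5 nodes, M=7 members, R=3 reactions → 2N=10, M+R=10
member 0 (0-1): L=4.9170, (cx,cy)=(0.2774,0.9608)
member 1 (0-2): L=3.1010, (cx,cy)=(1.0000,0.0000)
member 2 (1-2): L=5.0332, (cx,cy)=(0.3451,-0.9386)
member 3 (1-3): L=3.2357, (cx,cy)=(0.9955,0.0952)
member 4 (2-3): L=5.2463, (cx,cy)=(0.2829,0.9592)
member 5 (2-4): L=3.2990, (cx,cy)=(1.0000,0.0000)
member 6 (3-4): L=5.3493, (cx,cy)=(0.3393,-0.9407)
solve A·x = −loads:
  F[0-1] = -562.3811 N (compression)
  F[0-2] = +2132.2380 N (tension)
  F[1-2] = +540.7690 N (tension)
  F[1-3] = -344.1939 N (compression)
  F[2-3] = +563.6648 N (tension)
  F[2-4] = +183.1883 N (tension)
  F[3-4] = -539.9082 N (compression)
  Rx@0 = -1976.2300 N
  Ry@0 = +540.3092 N
  Ry@4 = +507.8808 N

563.665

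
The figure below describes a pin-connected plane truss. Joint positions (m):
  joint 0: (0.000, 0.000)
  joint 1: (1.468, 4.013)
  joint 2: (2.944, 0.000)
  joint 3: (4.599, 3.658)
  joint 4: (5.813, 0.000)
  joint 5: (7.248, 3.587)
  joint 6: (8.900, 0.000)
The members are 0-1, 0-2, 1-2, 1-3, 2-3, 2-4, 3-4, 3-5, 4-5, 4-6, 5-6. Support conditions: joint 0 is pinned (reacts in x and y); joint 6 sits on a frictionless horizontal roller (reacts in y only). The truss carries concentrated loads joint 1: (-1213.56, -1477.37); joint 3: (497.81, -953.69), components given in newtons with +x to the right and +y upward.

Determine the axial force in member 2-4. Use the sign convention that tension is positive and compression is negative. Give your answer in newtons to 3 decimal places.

N=7 nodes, M=11 members, R=3 reactions → 2N=14, M+R=14
member 0 (0-1): L=4.2731, (cx,cy)=(0.3435,0.9391)
member 1 (0-2): L=2.9440, (cx,cy)=(1.0000,0.0000)
member 2 (1-2): L=4.2758, (cx,cy)=(0.3452,-0.9385)
member 3 (1-3): L=3.1511, (cx,cy)=(0.9936,-0.1127)
member 4 (2-3): L=4.0150, (cx,cy)=(0.4122,0.9111)
member 5 (2-4): L=2.8690, (cx,cy)=(1.0000,0.0000)
member 6 (3-4): L=3.8542, (cx,cy)=(0.3150,-0.9491)
member 7 (3-5): L=2.6500, (cx,cy)=(0.9996,-0.0268)
member 8 (4-5): L=3.8634, (cx,cy)=(0.3714,0.9285)
member 9 (4-6): L=3.0870, (cx,cy)=(1.0000,0.0000)
member 10 (5-6): L=3.9491, (cx,cy)=(0.4183,-0.9083)
solve A·x = −loads:
  F[0-1] = -2169.1784 N (compression)
  F[0-2] = +29.4632 N (tension)
  F[1-2] = +563.3595 N (tension)
  F[1-3] = +275.6322 N (tension)
  F[2-3] = -580.3270 N (compression)
  F[2-4] = +463.1476 N (tension)
  F[3-4] = -405.5614 N (compression)
  F[3-5] = -335.5235 N (compression)
  F[4-5] = +414.5766 N (tension)
  F[4-6] = +181.4146 N (tension)
  F[5-6] = -433.6750 N (compression)
  Rx@0 = +715.7500 N
  Ry@0 = +2037.1530 N
  Ry@6 = +393.9070 N

463.148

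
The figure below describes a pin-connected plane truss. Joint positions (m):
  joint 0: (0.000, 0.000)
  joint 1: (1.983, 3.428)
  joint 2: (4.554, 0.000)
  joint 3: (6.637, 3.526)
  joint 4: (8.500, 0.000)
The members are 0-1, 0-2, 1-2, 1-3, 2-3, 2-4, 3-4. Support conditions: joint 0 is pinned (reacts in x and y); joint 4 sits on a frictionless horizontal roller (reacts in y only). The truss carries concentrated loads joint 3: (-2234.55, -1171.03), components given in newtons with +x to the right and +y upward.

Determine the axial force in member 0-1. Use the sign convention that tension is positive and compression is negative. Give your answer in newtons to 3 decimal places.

N=5 nodes, M=7 members, R=3 reactions → 2N=10, M+R=10
member 0 (0-1): L=3.9602, (cx,cy)=(0.5007,0.8656)
member 1 (0-2): L=4.5540, (cx,cy)=(1.0000,0.0000)
member 2 (1-2): L=4.2850, (cx,cy)=(0.6000,-0.8000)
member 3 (1-3): L=4.6550, (cx,cy)=(0.9998,0.0211)
member 4 (2-3): L=4.0953, (cx,cy)=(0.5086,0.8610)
member 5 (2-4): L=3.9460, (cx,cy)=(1.0000,0.0000)
member 6 (3-4): L=3.9879, (cx,cy)=(0.4672,-0.8842)
solve A·x = −loads:
  F[0-1] = -1367.3746 N (compression)
  F[0-2] = -1549.8677 N (compression)
  F[1-2] = +1438.7636 N (tension)
  F[1-3] = -1548.2836 N (compression)
  F[2-3] = -1336.8538 N (compression)
  F[2-4] = -6.6447 N (compression)
  F[3-4] = +14.2236 N (tension)
  Rx@0 = +2234.5500 N
  Ry@0 = +1183.6061 N
  Ry@4 = -12.5761 N

-1367.375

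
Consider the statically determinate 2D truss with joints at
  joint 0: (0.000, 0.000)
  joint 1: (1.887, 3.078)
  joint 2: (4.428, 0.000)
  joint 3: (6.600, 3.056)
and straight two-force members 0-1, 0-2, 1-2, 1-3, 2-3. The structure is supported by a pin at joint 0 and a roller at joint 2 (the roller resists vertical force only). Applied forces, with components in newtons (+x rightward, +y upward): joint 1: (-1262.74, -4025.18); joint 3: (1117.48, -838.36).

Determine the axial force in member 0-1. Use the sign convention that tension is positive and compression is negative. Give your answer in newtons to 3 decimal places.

N=4 nodes, M=5 members, R=3 reactions → 2N=8, M+R=8
member 0 (0-1): L=3.6104, (cx,cy)=(0.5227,0.8525)
member 1 (0-2): L=4.4280, (cx,cy)=(1.0000,0.0000)
member 2 (1-2): L=3.9913, (cx,cy)=(0.6366,-0.7712)
member 3 (1-3): L=4.7131, (cx,cy)=(1.0000,-0.0047)
member 4 (2-3): L=3.7492, (cx,cy)=(0.5793,0.8151)
solve A·x = −loads:
  F[0-1] = -2351.9556 N (compression)
  F[0-2] = +1084.0119 N (tension)
  F[1-2] = -2629.7841 N (compression)
  F[1-3] = +1707.6833 N (tension)
  F[2-3] = -1018.7558 N (compression)
  Rx@0 = +145.2600 N
  Ry@0 = +2005.1399 N
  Ry@2 = +2858.4001 N

-2351.956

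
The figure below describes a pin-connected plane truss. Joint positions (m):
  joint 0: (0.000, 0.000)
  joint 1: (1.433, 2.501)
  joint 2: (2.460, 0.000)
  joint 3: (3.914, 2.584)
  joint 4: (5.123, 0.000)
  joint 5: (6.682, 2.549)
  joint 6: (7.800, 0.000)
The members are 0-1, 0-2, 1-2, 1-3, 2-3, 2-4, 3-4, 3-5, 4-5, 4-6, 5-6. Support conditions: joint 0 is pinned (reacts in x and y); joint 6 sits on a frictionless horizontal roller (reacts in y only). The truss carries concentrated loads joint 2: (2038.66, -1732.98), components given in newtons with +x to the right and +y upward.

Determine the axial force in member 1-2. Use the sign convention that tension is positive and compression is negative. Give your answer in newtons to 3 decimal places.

1240.927

N=7 nodes, M=11 members, R=3 reactions → 2N=14, M+R=14
member 0 (0-1): L=2.8824, (cx,cy)=(0.4971,0.8677)
member 1 (0-2): L=2.4600, (cx,cy)=(1.0000,0.0000)
member 2 (1-2): L=2.7037, (cx,cy)=(0.3799,-0.9250)
member 3 (1-3): L=2.4824, (cx,cy)=(0.9994,0.0334)
member 4 (2-3): L=2.9650, (cx,cy)=(0.4904,0.8715)
member 5 (2-4): L=2.6630, (cx,cy)=(1.0000,0.0000)
member 6 (3-4): L=2.8528, (cx,cy)=(0.4238,-0.9058)
member 7 (3-5): L=2.7682, (cx,cy)=(0.9999,-0.0126)
member 8 (4-5): L=2.9880, (cx,cy)=(0.5218,0.8531)
member 9 (4-6): L=2.6770, (cx,cy)=(1.0000,0.0000)
member 10 (5-6): L=2.7834, (cx,cy)=(0.4017,-0.9158)
solve A·x = −loads:
  F[0-1] = -1367.3748 N (compression)
  F[0-2] = +2718.4468 N (tension)
  F[1-2] = +1240.9268 N (tension)
  F[1-3] = -1151.8051 N (compression)
  F[2-3] = +671.3300 N (tension)
  F[2-4] = +821.9480 N (tension)
  F[3-4] = -595.4689 N (compression)
  F[3-5] = -569.6415 N (compression)
  F[4-5] = +632.2334 N (tension)
  F[4-6] = +239.7210 N (tension)
  F[5-6] = -596.8155 N (compression)
  Rx@0 = -2038.6600 N
  Ry@0 = +1186.4248 N
  Ry@6 = +546.5552 N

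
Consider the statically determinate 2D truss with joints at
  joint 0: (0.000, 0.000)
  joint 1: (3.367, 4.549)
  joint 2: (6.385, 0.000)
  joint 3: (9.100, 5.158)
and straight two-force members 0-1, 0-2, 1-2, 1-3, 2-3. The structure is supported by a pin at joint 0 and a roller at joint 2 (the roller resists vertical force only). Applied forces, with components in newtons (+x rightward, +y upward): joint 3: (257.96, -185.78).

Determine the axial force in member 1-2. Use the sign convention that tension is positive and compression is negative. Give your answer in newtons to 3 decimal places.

-296.844

N=4 nodes, M=5 members, R=3 reactions → 2N=8, M+R=8
member 0 (0-1): L=5.6595, (cx,cy)=(0.5949,0.8038)
member 1 (0-2): L=6.3850, (cx,cy)=(1.0000,0.0000)
member 2 (1-2): L=5.4591, (cx,cy)=(0.5528,-0.8333)
member 3 (1-3): L=5.7653, (cx,cy)=(0.9944,0.1056)
member 4 (2-3): L=5.8289, (cx,cy)=(0.4658,0.8849)
solve A·x = −loads:
  F[0-1] = +357.5416 N (tension)
  F[0-2] = +45.2487 N (tension)
  F[1-2] = -296.8436 N (compression)
  F[1-3] = +378.9381 N (tension)
  F[2-3] = -255.1795 N (compression)
  Rx@0 = -257.9600 N
  Ry@0 = -287.3846 N
  Ry@2 = +473.1646 N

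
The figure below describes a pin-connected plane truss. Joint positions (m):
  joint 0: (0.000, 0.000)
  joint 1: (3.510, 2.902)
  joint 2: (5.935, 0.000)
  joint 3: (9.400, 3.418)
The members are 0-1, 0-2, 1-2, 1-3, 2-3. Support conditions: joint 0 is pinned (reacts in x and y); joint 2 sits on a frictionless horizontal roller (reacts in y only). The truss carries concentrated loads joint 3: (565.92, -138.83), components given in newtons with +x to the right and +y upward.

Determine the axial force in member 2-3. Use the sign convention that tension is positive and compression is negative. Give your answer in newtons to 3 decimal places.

N=4 nodes, M=5 members, R=3 reactions → 2N=8, M+R=8
member 0 (0-1): L=4.5543, (cx,cy)=(0.7707,0.6372)
member 1 (0-2): L=5.9350, (cx,cy)=(1.0000,0.0000)
member 2 (1-2): L=3.7818, (cx,cy)=(0.6412,-0.7674)
member 3 (1-3): L=5.9126, (cx,cy)=(0.9962,0.0873)
member 4 (2-3): L=4.8671, (cx,cy)=(0.7119,0.7023)
solve A·x = −loads:
  F[0-1] = +638.6840 N (tension)
  F[0-2] = +73.6868 N (tension)
  F[1-2] = -441.8137 N (compression)
  F[1-3] = +778.5052 N (tension)
  F[2-3] = -294.4365 N (compression)
  Rx@0 = -565.9200 N
  Ry@0 = -406.9689 N
  Ry@2 = +545.7989 N

-294.437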